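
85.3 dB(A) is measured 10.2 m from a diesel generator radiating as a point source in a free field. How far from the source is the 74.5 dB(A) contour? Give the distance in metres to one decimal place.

The 10.8 dB drop corresponds to a distance ratio of 10^(10.8/20) for a point source.
r₂ = 10.2·10^((85.3−74.5)/20) = 10.2·10^(10.8/20) = 35.37 m.

35.4 m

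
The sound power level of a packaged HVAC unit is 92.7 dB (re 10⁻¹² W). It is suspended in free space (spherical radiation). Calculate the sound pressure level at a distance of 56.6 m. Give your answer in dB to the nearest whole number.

47 dB

Free-field spherical radiation: L_p = L_w − 10·log₁₀(4π·r²), r = 56.6 m.
4π·r² = 4.026e+04 m², 10·log₁₀ of that is 46.048 dB.
L_p = 92.7 − 46.048 = 46.65 dB.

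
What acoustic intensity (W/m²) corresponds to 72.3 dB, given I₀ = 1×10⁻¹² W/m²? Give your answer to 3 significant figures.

L = 10·log₁₀(I/I₀) ⇒ I = I₀·10^(L/10) = 10⁻¹² × 10^7.23.

1.70e-05 W/m²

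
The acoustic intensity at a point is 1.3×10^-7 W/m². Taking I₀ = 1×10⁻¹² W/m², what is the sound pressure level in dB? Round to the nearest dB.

51 dB

I/I₀ = 1.3×10^-7/10⁻¹² = 1.3×10^5, and L = 10·log₁₀(I/I₀).
L = 10·(0.1139 + 5) = 51.14 dB.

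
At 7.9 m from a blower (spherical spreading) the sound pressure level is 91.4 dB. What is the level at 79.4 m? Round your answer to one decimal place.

For a point source, L₂ = L₁ − 20·log₁₀(r₂/r₁).
L₂ = 91.4 − 20·log₁₀(79.4/7.9) = 91.4 − 20.044 = 71.36 dB.

71.4 dB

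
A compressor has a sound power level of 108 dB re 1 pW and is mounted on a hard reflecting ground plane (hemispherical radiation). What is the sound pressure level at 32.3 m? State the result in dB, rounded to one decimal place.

Free-field hemispherical radiation: L_p = L_w − 10·log₁₀(2π·r²), r = 32.3 m.
2π·r² = 6555 m², 10·log₁₀ of that is 38.166 dB.
L_p = 108 − 38.166 = 69.83 dB.

69.8 dB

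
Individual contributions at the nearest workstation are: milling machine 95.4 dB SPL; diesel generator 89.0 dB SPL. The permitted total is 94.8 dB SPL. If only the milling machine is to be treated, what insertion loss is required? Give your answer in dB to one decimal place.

Fixed contribution from the other source: Σ 10^(L/10) = 10^(89.0/10) = 7.943e+08 (89.00 dB SPL).
The limit corresponds to 10^(94.8/10) = 3.020e+09; subtracting the fixed part leaves 2.226e+09 for the milling machine, i.e. 93.47 dB SPL.
So the milling machine must be reduced from 95.4 to 93.47 dB SPL: IL = 1.93 dB.

1.9 dB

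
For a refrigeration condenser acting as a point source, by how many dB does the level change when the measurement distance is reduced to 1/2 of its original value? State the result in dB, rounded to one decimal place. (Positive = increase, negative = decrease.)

With spherical spreading the level changes by −20·log₁₀(r₂/r₁).
ΔL = −20·log₁₀(0.5) = +6.02 dB.

+6.0 dB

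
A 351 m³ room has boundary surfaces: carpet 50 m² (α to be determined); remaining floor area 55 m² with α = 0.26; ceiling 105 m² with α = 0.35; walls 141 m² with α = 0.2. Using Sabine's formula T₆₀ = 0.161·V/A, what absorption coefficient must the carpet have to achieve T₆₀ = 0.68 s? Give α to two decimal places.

0.08

A = 0.161·V/T₆₀ = 0.161·351/0.68 = 83.10 m² sabins.
Absorption from the other surfaces = 55·0.26 + 105·0.35 + 141·0.2 = 79.25 m², so the carpet must supply 3.85 m² over 50 m².
α = 3.85/50 = 0.077.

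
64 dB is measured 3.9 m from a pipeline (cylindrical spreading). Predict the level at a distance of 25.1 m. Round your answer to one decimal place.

Cylindrical spreading from a line source gives a 10·log₁₀(r₂/r₁) drop.
L₂ = 64 − 10·log₁₀(25.1/3.9) = 64 − 8.086 = 55.91 dB.

55.9 dB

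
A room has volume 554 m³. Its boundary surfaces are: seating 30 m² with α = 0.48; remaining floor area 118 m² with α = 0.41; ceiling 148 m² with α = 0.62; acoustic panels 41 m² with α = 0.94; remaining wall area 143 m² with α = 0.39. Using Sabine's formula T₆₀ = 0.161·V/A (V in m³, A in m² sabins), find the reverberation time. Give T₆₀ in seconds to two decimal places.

A = Σ Sᵢαᵢ = 30·0.48 + 118·0.41 + 148·0.62 + 41·0.94 + 143·0.39 = 248.85 m².
T₆₀ = 0.161 × 554 / 248.85 = 0.358 s.

0.36 s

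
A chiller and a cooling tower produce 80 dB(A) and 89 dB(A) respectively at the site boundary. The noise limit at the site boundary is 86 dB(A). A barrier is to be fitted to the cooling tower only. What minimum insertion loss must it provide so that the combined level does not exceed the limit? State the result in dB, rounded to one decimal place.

Everything except the cooling tower sums to 10^(80/10) = 1.000e+08 in linear terms, 80.00 dB(A).
The limit corresponds to 10^(86/10) = 3.981e+08; subtracting the fixed part leaves 2.981e+08 for the cooling tower, i.e. 84.74 dB(A).
So the cooling tower must be reduced from 89 to 84.74 dB(A): IL = 4.26 dB.

4.3 dB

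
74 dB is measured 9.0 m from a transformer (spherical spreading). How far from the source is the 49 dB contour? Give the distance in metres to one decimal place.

160.0 m

For a point source L₁ − L₂ = 20·log₁₀(r₂/r₁), so r₂ = r₁·10^((L₁−L₂)/20).
r₂ = 9.0·10^((74−49)/20) = 9.0·10^(25.0/20) = 160.05 m.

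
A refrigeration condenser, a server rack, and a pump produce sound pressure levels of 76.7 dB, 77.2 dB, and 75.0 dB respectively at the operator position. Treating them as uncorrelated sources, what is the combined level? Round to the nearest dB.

81 dB

For uncorrelated sources the intensities add, so convert each level to linear form, sum, and take 10·log₁₀ of the total.
Σ 10^(L/10) = 10^(76.7/10) + 10^(77.2/10) + 10^(75.0/10) = 1.309e+08.
L_total = 10·log₁₀(1.309e+08) = 81.17 dB.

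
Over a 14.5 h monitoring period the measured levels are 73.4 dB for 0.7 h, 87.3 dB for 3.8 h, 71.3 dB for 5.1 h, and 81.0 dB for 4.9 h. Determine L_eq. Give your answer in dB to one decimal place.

82.8 dB

Weight each interval's intensity by its duration and average over T = 14.5 h:
Σ tᵢ·10^(Lᵢ/10) = 0.7·10^(73.4/10) + 3.8·10^(87.3/10) + 5.1·10^(71.3/10) + 4.9·10^(81.0/10) = 2.742e+09.
L_eq = 10·log₁₀(2.742e+09/14.5) = 82.77 dB.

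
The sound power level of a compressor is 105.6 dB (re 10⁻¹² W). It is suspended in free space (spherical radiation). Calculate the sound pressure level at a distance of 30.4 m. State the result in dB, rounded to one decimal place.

65.0 dB

L_p = L_w − 10·log₁₀(4π·r²) with r = 30.4 m.
4π·r² = 1.161e+04 m², 10·log₁₀ of that is 40.650 dB.
L_p = 105.6 − 40.650 = 64.95 dB.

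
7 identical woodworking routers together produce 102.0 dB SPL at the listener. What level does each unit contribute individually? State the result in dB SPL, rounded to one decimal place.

93.5 dB SPL

Dividing the total intensity by 7 lowers the level by 10·log₁₀ 7 = 8.451 dB: L₁ = 102.0 − 8.451.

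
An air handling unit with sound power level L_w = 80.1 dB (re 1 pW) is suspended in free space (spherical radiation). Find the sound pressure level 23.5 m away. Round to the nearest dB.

L_p = L_w − 10·log₁₀(4π·r²) with r = 23.5 m.
4π·r² = 6940 m², 10·log₁₀ of that is 38.413 dB.
L_p = 80.1 − 38.413 = 41.69 dB.

42 dB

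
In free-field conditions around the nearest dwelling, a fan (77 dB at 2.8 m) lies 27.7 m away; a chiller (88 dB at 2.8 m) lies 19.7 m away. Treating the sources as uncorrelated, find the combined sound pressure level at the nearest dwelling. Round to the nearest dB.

71 dB

First find each source's level at the receiver (point-source: −20·log₁₀(r/r_ref)), then combine on an intensity basis.
fan: 77 − 20·log₁₀(27.7/2.8) = 77 − 19.91 = 57.09 dB.
chiller: 88 − 20·log₁₀(19.7/2.8) = 88 − 16.95 = 71.05 dB.
Σ 10^(L/10) = 1.326e+07 → L_total = 10·log₁₀(1.326e+07) = 71.22 dB.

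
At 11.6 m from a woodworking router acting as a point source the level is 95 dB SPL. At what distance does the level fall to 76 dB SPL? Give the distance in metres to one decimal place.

For a point source L₁ − L₂ = 20·log₁₀(r₂/r₁), so r₂ = r₁·10^((L₁−L₂)/20).
r₂ = 11.6·10^((95−76)/20) = 11.6·10^(19.0/20) = 103.39 m.

103.4 m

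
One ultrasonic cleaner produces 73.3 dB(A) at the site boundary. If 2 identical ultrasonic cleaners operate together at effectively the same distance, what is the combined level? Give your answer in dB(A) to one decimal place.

N identical incoherent sources raise the level by 10·log₁₀ N.
L_total = 73.3 + 10·log₁₀(2) = 73.3 + 3.010 = 76.31 dB(A).

76.3 dB(A)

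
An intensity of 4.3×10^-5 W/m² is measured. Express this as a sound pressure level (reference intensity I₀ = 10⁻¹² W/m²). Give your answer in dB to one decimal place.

I/I₀ = 4.3×10^-5/10⁻¹² = 4.3×10^7, and L = 10·log₁₀(I/I₀).
L = 10·(0.6335 + 7) = 76.33 dB.

76.3 dB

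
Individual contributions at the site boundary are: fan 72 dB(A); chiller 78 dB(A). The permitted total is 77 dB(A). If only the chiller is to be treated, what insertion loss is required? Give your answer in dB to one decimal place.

Fixed contribution from the other source: Σ 10^(L/10) = 10^(72/10) = 1.585e+07 (72.00 dB(A)).
To meet 77 dB(A) overall, the treated chiller may contribute at most 10^(77/10) − 1.585e+07 = 3.427e+07, i.e. 75.35 dB(A).
So the chiller must be reduced from 78 to 75.35 dB(A): IL = 2.65 dB.

2.7 dB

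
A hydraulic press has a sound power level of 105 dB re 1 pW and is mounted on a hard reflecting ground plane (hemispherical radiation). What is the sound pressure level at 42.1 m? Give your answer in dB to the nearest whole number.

65 dB

Free-field hemispherical radiation: L_p = L_w − 10·log₁₀(2π·r²), r = 42.1 m.
2π·r² = 1.114e+04 m², 10·log₁₀ of that is 40.467 dB.
L_p = 105 − 40.467 = 64.53 dB.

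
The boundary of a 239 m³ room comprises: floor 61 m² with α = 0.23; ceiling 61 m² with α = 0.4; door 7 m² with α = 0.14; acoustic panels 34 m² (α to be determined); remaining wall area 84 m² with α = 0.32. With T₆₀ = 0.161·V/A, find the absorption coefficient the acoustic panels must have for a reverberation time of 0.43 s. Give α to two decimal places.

Required total absorption A = 0.161·239/0.43 = 89.49 m².
Absorption from the other surfaces = 61·0.23 + 61·0.4 + 7·0.14 + 84·0.32 = 66.29 m², so the acoustic panels must supply 23.20 m² over 34 m².
α = 23.20/34 = 0.682.

0.68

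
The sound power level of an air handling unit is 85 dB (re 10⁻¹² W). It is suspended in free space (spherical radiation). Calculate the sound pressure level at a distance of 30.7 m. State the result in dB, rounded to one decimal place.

44.3 dB

L_p = L_w − 10·log₁₀(4π·r²) with r = 30.7 m.
4π·r² = 1.184e+04 m², 10·log₁₀ of that is 40.735 dB.
L_p = 85 − 40.735 = 44.27 dB.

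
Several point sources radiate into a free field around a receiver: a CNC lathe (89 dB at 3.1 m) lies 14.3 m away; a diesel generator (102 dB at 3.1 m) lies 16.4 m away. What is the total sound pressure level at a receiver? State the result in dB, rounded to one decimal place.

87.8 dB

Propagate each source to the receiver with L = L_ref − 20·log₁₀(r/r_ref), then add intensities.
CNC lathe: 89 − 20·log₁₀(14.3/3.1) = 89 − 13.28 = 75.72 dB.
diesel generator: 102 − 20·log₁₀(16.4/3.1) = 102 − 14.47 = 87.53 dB.
Σ 10^(L/10) = 6.036e+08 → L_total = 10·log₁₀(6.036e+08) = 87.81 dB.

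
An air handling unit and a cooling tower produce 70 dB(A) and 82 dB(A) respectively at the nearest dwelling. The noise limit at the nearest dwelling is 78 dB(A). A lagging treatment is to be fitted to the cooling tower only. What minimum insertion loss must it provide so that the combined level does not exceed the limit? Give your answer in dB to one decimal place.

4.7 dB

The untreated sources together contribute 10^(70/10) = 1.000e+07, i.e. 70.00 dB(A).
To meet 78 dB(A) overall, the treated cooling tower may contribute at most 10^(78/10) − 1.000e+07 = 5.310e+07, i.e. 77.25 dB(A).
So the cooling tower must be reduced from 82 to 77.25 dB(A): IL = 4.75 dB.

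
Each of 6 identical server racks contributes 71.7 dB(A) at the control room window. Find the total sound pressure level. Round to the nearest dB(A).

79 dB(A)

N identical incoherent sources raise the level by 10·log₁₀ N.
L_total = 71.7 + 10·log₁₀(6) = 71.7 + 7.782 = 79.48 dB(A).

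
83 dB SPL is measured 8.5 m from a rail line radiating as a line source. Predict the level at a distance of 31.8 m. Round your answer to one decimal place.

77.3 dB SPL

Cylindrical spreading from a line source gives a 10·log₁₀(r₂/r₁) drop.
L₂ = 83 − 10·log₁₀(31.8/8.5) = 83 − 5.730 = 77.27 dB SPL.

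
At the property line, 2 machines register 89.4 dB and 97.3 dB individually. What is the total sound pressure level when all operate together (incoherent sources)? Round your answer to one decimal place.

98.0 dB

For uncorrelated sources the intensities add, so convert each level to linear form, sum, and take 10·log₁₀ of the total.
Σ 10^(L/10) = 10^(89.4/10) + 10^(97.3/10) = 6.241e+09.
L_total = 10·log₁₀(6.241e+09) = 97.95 dB.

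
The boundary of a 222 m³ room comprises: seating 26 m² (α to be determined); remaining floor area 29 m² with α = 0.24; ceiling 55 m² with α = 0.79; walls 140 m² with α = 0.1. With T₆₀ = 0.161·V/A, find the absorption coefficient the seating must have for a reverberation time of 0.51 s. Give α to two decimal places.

From T₆₀ = 0.161·V/A, the target T₆₀ = 0.51 s needs A = 0.161·222/0.51 = 70.08 m².
Absorption from the other surfaces = 29·0.24 + 55·0.79 + 140·0.1 = 64.41 m², so the seating must supply 5.67 m² over 26 m².
α = 5.67/26 = 0.218.

0.22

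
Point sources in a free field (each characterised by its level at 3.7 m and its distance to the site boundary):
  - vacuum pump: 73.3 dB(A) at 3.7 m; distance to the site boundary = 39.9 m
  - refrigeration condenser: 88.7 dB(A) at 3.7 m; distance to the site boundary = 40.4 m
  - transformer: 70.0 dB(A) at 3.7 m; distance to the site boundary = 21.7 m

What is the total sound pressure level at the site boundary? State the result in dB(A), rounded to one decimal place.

68.3 dB(A)

Apply inverse-square spreading to bring every level to the receiver, then sum 10^(L/10).
vacuum pump: 73.3 − 20·log₁₀(39.9/3.7) = 73.3 − 20.66 = 52.64 dB(A).
refrigeration condenser: 88.7 − 20·log₁₀(40.4/3.7) = 88.7 − 20.76 = 67.94 dB(A).
transformer: 70.0 − 20·log₁₀(21.7/3.7) = 70.0 − 15.37 = 54.63 dB(A).
Σ 10^(L/10) = 6.692e+06 → L_total = 10·log₁₀(6.692e+06) = 68.26 dB(A).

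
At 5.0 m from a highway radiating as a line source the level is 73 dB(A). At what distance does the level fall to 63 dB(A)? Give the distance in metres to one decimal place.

The 10.0 dB drop corresponds to a distance ratio of 10^(10.0/10) for a line source.
r₂ = 5.0·10^((73−63)/10) = 5.0·10^(10.0/10) = 50.00 m.

50.0 m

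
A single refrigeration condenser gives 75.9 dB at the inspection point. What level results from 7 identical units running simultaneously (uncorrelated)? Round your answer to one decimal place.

With 7 equal, uncorrelated contributions the intensity is 7× that of one unit, giving a rise of 10·log₁₀ 7.
L_total = 75.9 + 10·log₁₀(7) = 75.9 + 8.451 = 84.35 dB.

84.4 dB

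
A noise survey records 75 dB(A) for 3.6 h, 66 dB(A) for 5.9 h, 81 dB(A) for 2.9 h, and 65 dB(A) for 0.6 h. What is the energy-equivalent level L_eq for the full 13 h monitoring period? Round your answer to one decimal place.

75.9 dB(A)

The energy average is taken in the linear domain: L_eq = 10·log₁₀[(Σ tᵢ·10^(Lᵢ/10))/T], T = 13 h.
Σ tᵢ·10^(Lᵢ/10) = 3.6·10^(75/10) + 5.9·10^(66/10) + 2.9·10^(81/10) + 0.6·10^(65/10) = 5.043e+08.
L_eq = 10·log₁₀(5.043e+08/13) = 75.89 dB(A).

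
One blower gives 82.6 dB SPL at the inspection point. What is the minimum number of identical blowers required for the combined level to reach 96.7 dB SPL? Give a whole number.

The shortfall is 96.7 − 82.6 = 14.1 dB, and N units add 10·log₁₀ N, so need 10·log₁₀ N ≥ 14.1.
N ≥ 10^(14.1/10) = 25.704, so N = 26.

26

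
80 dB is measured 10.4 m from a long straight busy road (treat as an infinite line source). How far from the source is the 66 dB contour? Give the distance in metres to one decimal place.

261.2 m

The 14.0 dB drop corresponds to a distance ratio of 10^(14.0/10) for a line source.
r₂ = 10.4·10^((80−66)/10) = 10.4·10^(14.0/10) = 261.24 m.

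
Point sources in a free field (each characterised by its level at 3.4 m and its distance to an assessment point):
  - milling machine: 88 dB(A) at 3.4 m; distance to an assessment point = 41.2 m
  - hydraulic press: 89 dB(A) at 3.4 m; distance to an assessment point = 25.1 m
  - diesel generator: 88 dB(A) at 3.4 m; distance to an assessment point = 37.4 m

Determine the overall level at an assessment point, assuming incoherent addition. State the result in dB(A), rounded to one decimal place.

Propagate each source to the receiver with L = L_ref − 20·log₁₀(r/r_ref), then add intensities.
milling machine: 88 − 20·log₁₀(41.2/3.4) = 88 − 21.67 = 66.33 dB(A).
hydraulic press: 89 − 20·log₁₀(25.1/3.4) = 89 − 17.36 = 71.64 dB(A).
diesel generator: 88 − 20·log₁₀(37.4/3.4) = 88 − 20.83 = 67.17 dB(A).
Σ 10^(L/10) = 2.409e+07 → L_total = 10·log₁₀(2.409e+07) = 73.82 dB(A).

73.8 dB(A)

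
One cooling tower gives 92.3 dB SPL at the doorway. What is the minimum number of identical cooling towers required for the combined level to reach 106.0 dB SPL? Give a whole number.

24

The shortfall is 106.0 − 92.3 = 13.7 dB, and N units add 10·log₁₀ N, so need 10·log₁₀ N ≥ 13.7.
N ≥ 10^(13.7/10) = 23.442, so N = 24.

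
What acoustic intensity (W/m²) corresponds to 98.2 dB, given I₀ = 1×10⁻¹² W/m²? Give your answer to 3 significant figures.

0.00661 W/m²

I = I₀·10^(L/10) = 10⁻¹² × 10^(98.2/10) = 10^(-2.180).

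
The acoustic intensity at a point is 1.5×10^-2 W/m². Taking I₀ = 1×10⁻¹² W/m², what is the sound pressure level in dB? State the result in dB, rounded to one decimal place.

Dividing by I₀ shifts the exponent by 12: I/I₀ = 1.5×10^10.
L = 10·(0.1761 + 10) = 101.76 dB.

101.8 dB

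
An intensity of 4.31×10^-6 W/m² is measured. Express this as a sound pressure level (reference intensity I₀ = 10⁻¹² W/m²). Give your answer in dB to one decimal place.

Dividing by I₀ shifts the exponent by 12: I/I₀ = 4.31×10^6.
L = 10·(0.6345 + 6) = 66.34 dB.

66.3 dB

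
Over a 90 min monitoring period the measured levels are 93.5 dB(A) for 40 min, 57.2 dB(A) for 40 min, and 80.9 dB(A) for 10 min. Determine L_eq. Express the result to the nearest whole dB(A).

The energy average is taken in the linear domain: L_eq = 10·log₁₀[(Σ tᵢ·10^(Lᵢ/10))/T], T = 90 min.
Σ tᵢ·10^(Lᵢ/10) = 40·10^(93.5/10) + 40·10^(57.2/10) + 10·10^(80.9/10) = 9.080e+10.
L_eq = 10·log₁₀(9.080e+10/90) = 90.04 dB(A).

90 dB(A)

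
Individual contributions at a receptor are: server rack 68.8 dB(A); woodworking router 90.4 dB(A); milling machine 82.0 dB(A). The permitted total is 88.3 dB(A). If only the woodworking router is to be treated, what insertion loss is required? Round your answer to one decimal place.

The untreated sources together contribute 10^(68.8/10) + 10^(82.0/10) = 1.661e+08, i.e. 82.20 dB(A).
To meet 88.3 dB(A) overall, the treated woodworking router may contribute at most 10^(88.3/10) − 1.661e+08 = 5.100e+08, i.e. 87.08 dB(A).
Required insertion loss = 90.4 − 87.08 = 3.32 dB.

3.3 dB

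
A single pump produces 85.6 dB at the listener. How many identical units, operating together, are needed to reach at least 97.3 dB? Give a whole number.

N identical sources give L₁ + 10·log₁₀ N, so require 10·log₁₀ N ≥ 97.3 − 85.6 = 11.7 dB.
N ≥ 10^(11.7/10) = 14.791, so N = 15.

15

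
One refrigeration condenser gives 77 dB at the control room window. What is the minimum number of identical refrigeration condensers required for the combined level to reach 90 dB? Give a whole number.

20

Need L₁ + 10·log₁₀ N ≥ 90, i.e. log₁₀ N ≥ 1.30.
N ≥ 10^(13.0/10) = 19.953, so N = 20.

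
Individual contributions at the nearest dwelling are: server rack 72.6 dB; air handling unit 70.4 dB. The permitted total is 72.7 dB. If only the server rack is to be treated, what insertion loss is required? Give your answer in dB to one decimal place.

3.8 dB

Everything except the server rack sums to 10^(70.4/10) = 1.096e+07 in linear terms, 70.40 dB.
To meet 72.7 dB overall, the treated server rack may contribute at most 10^(72.7/10) − 1.096e+07 = 7.656e+06, i.e. 68.84 dB.
So the server rack must be reduced from 72.6 to 68.84 dB: IL = 3.76 dB.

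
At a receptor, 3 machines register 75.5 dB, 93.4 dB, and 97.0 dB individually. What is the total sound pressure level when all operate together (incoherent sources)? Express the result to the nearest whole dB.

For uncorrelated sources the intensities add, so convert each level to linear form, sum, and take 10·log₁₀ of the total.
Σ 10^(L/10) = 10^(75.5/10) + 10^(93.4/10) + 10^(97.0/10) = 7.235e+09.
L_total = 10·log₁₀(7.235e+09) = 98.59 dB.

99 dB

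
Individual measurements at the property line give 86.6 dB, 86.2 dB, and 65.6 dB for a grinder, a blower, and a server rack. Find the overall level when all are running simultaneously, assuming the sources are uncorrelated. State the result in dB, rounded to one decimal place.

Incoherent sources combine by intensity addition: L_total = 10·log₁₀(Σ 10^(L_i/10)).
Σ 10^(L/10) = 10^(86.6/10) + 10^(86.2/10) + 10^(65.6/10) = 8.776e+08.
L_total = 10·log₁₀(8.776e+08) = 89.43 dB.

89.4 dB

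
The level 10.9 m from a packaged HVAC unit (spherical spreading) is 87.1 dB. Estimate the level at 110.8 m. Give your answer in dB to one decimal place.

Spherical spreading from a point source gives a 20·log₁₀(r₂/r₁) drop.
L₂ = 87.1 − 20·log₁₀(110.8/10.9) = 87.1 − 20.142 = 66.96 dB.

67.0 dB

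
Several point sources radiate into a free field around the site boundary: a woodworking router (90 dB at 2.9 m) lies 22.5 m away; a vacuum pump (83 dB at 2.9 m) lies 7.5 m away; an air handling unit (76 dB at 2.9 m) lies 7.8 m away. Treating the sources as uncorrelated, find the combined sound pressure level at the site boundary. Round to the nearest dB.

First find each source's level at the receiver (point-source: −20·log₁₀(r/r_ref)), then combine on an intensity basis.
woodworking router: 90 − 20·log₁₀(22.5/2.9) = 90 − 17.80 = 72.20 dB.
vacuum pump: 83 − 20·log₁₀(7.5/2.9) = 83 − 8.25 = 74.75 dB.
air handling unit: 76 − 20·log₁₀(7.8/2.9) = 76 − 8.59 = 67.41 dB.
Σ 10^(L/10) = 5.195e+07 → L_total = 10·log₁₀(5.195e+07) = 77.16 dB.

77 dB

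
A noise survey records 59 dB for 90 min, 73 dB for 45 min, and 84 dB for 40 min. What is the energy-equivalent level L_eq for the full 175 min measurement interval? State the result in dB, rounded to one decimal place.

L_eq = 10·log₁₀[(1/T)·Σ tᵢ·10^(Lᵢ/10)] with T = 175 min.
Σ tᵢ·10^(Lᵢ/10) = 90·10^(59/10) + 45·10^(73/10) + 40·10^(84/10) = 1.102e+10.
L_eq = 10·log₁₀(1.102e+10/175) = 77.99 dB.

78.0 dB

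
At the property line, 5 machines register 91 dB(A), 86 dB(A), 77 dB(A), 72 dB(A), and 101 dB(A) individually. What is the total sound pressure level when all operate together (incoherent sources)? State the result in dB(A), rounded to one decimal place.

For uncorrelated sources the intensities add, so convert each level to linear form, sum, and take 10·log₁₀ of the total.
Σ 10^(L/10) = 10^(91/10) + 10^(86/10) + 10^(77/10) + 10^(72/10) + 10^(101/10) = 1.431e+10.
L_total = 10·log₁₀(1.431e+10) = 101.56 dB(A).

101.6 dB(A)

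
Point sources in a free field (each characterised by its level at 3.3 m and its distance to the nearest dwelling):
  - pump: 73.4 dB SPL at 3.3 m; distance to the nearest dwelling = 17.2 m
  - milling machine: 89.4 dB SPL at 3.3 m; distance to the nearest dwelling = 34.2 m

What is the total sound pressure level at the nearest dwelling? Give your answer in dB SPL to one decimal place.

69.5 dB SPL

Apply inverse-square spreading to bring every level to the receiver, then sum 10^(L/10).
pump: 73.4 − 20·log₁₀(17.2/3.3) = 73.4 − 14.34 = 59.06 dB SPL.
milling machine: 89.4 − 20·log₁₀(34.2/3.3) = 89.4 − 20.31 = 69.09 dB SPL.
Σ 10^(L/10) = 8.914e+06 → L_total = 10·log₁₀(8.914e+06) = 69.50 dB SPL.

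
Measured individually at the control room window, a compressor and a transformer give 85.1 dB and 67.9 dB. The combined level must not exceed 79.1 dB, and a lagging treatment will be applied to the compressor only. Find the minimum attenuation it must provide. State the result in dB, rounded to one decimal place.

6.3 dB

Everything except the compressor sums to 10^(67.9/10) = 6.166e+06 in linear terms, 67.90 dB.
The limit corresponds to 10^(79.1/10) = 8.128e+07; subtracting the fixed part leaves 7.512e+07 for the compressor, i.e. 78.76 dB.
Required insertion loss = 85.1 − 78.76 = 6.34 dB.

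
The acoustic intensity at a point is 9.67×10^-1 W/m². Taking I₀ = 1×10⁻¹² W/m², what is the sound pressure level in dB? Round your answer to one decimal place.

119.9 dB

I/I₀ = 9.67×10^-1/10⁻¹² = 9.67×10^11, and L = 10·log₁₀(I/I₀).
L = 10·(0.9854 + 11) = 119.85 dB.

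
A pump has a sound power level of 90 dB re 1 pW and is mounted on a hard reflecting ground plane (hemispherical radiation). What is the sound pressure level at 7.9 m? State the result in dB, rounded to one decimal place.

Free-field hemispherical radiation: L_p = L_w − 10·log₁₀(2π·r²), r = 7.9 m.
2π·r² = 392.1 m², 10·log₁₀ of that is 25.934 dB.
L_p = 90 − 25.934 = 64.07 dB.

64.1 dB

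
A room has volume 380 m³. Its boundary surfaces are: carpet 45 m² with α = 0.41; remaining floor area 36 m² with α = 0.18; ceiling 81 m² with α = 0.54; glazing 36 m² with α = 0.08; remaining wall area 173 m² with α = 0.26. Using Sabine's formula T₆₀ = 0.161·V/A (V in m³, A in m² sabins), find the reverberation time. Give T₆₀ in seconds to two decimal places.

A = Σ Sᵢαᵢ = 45·0.41 + 36·0.18 + 81·0.54 + 36·0.08 + 173·0.26 = 116.53 m².
T₆₀ = 0.161 × 380 / 116.53 = 0.525 s.

0.53 s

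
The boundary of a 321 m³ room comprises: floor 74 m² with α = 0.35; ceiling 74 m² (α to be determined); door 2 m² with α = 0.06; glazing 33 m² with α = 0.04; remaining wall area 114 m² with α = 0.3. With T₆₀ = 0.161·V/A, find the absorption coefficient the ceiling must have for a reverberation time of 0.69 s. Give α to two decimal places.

0.18

From T₆₀ = 0.161·V/A, the target T₆₀ = 0.69 s needs A = 0.161·321/0.69 = 74.90 m².
Absorption from the other surfaces = 74·0.35 + 2·0.06 + 33·0.04 + 114·0.3 = 61.54 m², so the ceiling must supply 13.36 m² over 74 m².
α = 13.36/74 = 0.181.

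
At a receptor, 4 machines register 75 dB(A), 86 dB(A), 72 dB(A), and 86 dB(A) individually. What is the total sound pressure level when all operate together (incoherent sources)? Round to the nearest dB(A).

89 dB(A)

Incoherent sources combine by intensity addition: L_total = 10·log₁₀(Σ 10^(L_i/10)).
Σ 10^(L/10) = 10^(75/10) + 10^(86/10) + 10^(72/10) + 10^(86/10) = 8.437e+08.
L_total = 10·log₁₀(8.437e+08) = 89.26 dB(A).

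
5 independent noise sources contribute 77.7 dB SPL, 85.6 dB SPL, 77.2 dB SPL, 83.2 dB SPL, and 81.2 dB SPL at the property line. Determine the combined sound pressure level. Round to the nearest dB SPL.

Incoherent sources combine by intensity addition: L_total = 10·log₁₀(Σ 10^(L_i/10)).
Σ 10^(L/10) = 10^(77.7/10) + 10^(85.6/10) + 10^(77.2/10) + 10^(83.2/10) + 10^(81.2/10) = 8.152e+08.
L_total = 10·log₁₀(8.152e+08) = 89.11 dB SPL.

89 dB SPL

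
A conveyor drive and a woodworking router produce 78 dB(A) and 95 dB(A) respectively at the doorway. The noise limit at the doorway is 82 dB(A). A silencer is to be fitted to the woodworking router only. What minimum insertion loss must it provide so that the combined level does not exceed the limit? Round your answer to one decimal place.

15.2 dB

The untreated sources together contribute 10^(78/10) = 6.310e+07, i.e. 78.00 dB(A).
The limit corresponds to 10^(82/10) = 1.585e+08; subtracting the fixed part leaves 9.539e+07 for the woodworking router, i.e. 79.80 dB(A).
Required insertion loss = 95 − 79.80 = 15.20 dB.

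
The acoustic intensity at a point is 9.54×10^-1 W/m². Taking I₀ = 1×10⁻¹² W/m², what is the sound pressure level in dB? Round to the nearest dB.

120 dB

I/I₀ = 9.54×10^-1/10⁻¹² = 9.54×10^11, and L = 10·log₁₀(I/I₀).
L = 10·(0.9795 + 11) = 119.80 dB.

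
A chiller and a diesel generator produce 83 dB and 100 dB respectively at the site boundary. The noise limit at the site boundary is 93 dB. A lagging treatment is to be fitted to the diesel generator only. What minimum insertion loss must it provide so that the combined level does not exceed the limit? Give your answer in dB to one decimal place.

Everything except the diesel generator sums to 10^(83/10) = 1.995e+08 in linear terms, 83.00 dB.
To meet 93 dB overall, the treated diesel generator may contribute at most 10^(93/10) − 1.995e+08 = 1.796e+09, i.e. 92.54 dB.
Required insertion loss = 100 − 92.54 = 7.46 dB.

7.5 dB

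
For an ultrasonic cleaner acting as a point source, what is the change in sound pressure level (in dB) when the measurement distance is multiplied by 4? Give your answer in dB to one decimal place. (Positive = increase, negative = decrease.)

-12.0 dB

Point-source spreading: ΔL = −20·log₁₀(r₂/r₁).
ΔL = −20·log₁₀(4) = -12.04 dB.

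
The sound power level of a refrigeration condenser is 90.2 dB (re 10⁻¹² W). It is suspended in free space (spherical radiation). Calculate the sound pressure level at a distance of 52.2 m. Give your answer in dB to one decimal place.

44.9 dB

L_p = L_w − 10·log₁₀(4π·r²) with r = 52.2 m.
4π·r² = 3.424e+04 m², 10·log₁₀ of that is 45.346 dB.
L_p = 90.2 − 45.346 = 44.85 dB.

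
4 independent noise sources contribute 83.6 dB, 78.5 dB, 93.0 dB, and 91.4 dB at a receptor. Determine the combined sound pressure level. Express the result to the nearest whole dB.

96 dB

For uncorrelated sources the intensities add, so convert each level to linear form, sum, and take 10·log₁₀ of the total.
Σ 10^(L/10) = 10^(83.6/10) + 10^(78.5/10) + 10^(93.0/10) + 10^(91.4/10) = 3.676e+09.
L_total = 10·log₁₀(3.676e+09) = 95.65 dB.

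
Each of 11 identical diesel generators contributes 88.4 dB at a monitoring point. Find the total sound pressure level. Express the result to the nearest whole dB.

L_total = L₁ + 10·log₁₀ N for N identical incoherent sources.
L_total = 88.4 + 10·log₁₀(11) = 88.4 + 10.414 = 98.81 dB.

99 dB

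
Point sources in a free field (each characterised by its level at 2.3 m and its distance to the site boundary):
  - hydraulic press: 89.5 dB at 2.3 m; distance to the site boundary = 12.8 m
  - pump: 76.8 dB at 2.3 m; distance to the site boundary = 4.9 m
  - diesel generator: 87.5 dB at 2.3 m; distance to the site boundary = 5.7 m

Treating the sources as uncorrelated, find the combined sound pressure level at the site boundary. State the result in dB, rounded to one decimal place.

First find each source's level at the receiver (point-source: −20·log₁₀(r/r_ref)), then combine on an intensity basis.
hydraulic press: 89.5 − 20·log₁₀(12.8/2.3) = 89.5 − 14.91 = 74.59 dB.
pump: 76.8 − 20·log₁₀(4.9/2.3) = 76.8 − 6.57 = 70.23 dB.
diesel generator: 87.5 − 20·log₁₀(5.7/2.3) = 87.5 − 7.88 = 79.62 dB.
Σ 10^(L/10) = 1.309e+08 → L_total = 10·log₁₀(1.309e+08) = 81.17 dB.

81.2 dB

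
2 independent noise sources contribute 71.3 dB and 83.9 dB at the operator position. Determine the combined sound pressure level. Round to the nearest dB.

For uncorrelated sources the intensities add, so convert each level to linear form, sum, and take 10·log₁₀ of the total.
Σ 10^(L/10) = 10^(71.3/10) + 10^(83.9/10) = 2.590e+08.
L_total = 10·log₁₀(2.590e+08) = 84.13 dB.

84 dB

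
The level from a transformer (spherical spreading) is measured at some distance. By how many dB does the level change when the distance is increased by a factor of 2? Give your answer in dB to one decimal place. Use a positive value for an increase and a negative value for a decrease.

-6.0 dB

With spherical spreading the level changes by −20·log₁₀(r₂/r₁).
ΔL = −20·log₁₀(2) = -6.02 dB.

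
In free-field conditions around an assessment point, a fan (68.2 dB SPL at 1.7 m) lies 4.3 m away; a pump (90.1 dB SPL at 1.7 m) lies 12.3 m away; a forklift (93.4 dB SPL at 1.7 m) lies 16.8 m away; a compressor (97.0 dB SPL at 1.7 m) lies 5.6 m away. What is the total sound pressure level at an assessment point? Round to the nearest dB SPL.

87 dB SPL

Apply inverse-square spreading to bring every level to the receiver, then sum 10^(L/10).
fan: 68.2 − 20·log₁₀(4.3/1.7) = 68.2 − 8.06 = 60.14 dB SPL.
pump: 90.1 − 20·log₁₀(12.3/1.7) = 90.1 − 17.19 = 72.91 dB SPL.
forklift: 93.4 − 20·log₁₀(16.8/1.7) = 93.4 − 19.90 = 73.50 dB SPL.
compressor: 97.0 − 20·log₁₀(5.6/1.7) = 97.0 − 10.35 = 86.65 dB SPL.
Σ 10^(L/10) = 5.049e+08 → L_total = 10·log₁₀(5.049e+08) = 87.03 dB SPL.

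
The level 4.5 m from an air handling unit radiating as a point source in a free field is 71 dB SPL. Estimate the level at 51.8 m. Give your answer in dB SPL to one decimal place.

49.8 dB SPL

For a point source, L₂ = L₁ − 20·log₁₀(r₂/r₁).
L₂ = 71 − 20·log₁₀(51.8/4.5) = 71 − 21.222 = 49.78 dB SPL.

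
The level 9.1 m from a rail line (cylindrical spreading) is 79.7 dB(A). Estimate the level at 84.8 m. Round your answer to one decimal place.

For a line source, L₂ = L₁ − 10·log₁₀(r₂/r₁).
L₂ = 79.7 − 10·log₁₀(84.8/9.1) = 79.7 − 9.694 = 70.01 dB(A).

70.0 dB(A)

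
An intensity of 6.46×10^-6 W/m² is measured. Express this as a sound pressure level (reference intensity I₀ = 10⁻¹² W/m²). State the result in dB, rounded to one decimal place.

68.1 dB

Dividing by I₀ shifts the exponent by 12: I/I₀ = 6.46×10^6.
L = 10·(0.8102 + 6) = 68.10 dB.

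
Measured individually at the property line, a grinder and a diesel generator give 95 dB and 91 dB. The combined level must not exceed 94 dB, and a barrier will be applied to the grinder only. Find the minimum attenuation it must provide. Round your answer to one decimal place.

The untreated sources together contribute 10^(91/10) = 1.259e+09, i.e. 91.00 dB.
The limit corresponds to 10^(94/10) = 2.512e+09; subtracting the fixed part leaves 1.253e+09 for the grinder, i.e. 90.98 dB.
Required insertion loss = 95 − 90.98 = 4.02 dB.

4.0 dB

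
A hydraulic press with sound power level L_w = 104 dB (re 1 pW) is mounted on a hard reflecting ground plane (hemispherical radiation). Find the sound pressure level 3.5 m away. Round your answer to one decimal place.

L_p = L_w − 10·log₁₀(2π·r²) with r = 3.5 m.
2π·r² = 76.97 m², 10·log₁₀ of that is 18.863 dB.
L_p = 104 − 18.863 = 85.14 dB.

85.1 dB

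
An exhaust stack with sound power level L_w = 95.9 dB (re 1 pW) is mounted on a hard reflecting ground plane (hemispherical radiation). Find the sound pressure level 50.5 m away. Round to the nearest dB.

54 dB

Free-field hemispherical radiation: L_p = L_w − 10·log₁₀(2π·r²), r = 50.5 m.
2π·r² = 1.602e+04 m², 10·log₁₀ of that is 42.048 dB.
L_p = 95.9 − 42.048 = 53.85 dB.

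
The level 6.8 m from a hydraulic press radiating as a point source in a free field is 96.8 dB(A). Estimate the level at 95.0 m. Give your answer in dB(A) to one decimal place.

For a point source, L₂ = L₁ − 20·log₁₀(r₂/r₁).
L₂ = 96.8 − 20·log₁₀(95.0/6.8) = 96.8 − 22.904 = 73.90 dB(A).

73.9 dB(A)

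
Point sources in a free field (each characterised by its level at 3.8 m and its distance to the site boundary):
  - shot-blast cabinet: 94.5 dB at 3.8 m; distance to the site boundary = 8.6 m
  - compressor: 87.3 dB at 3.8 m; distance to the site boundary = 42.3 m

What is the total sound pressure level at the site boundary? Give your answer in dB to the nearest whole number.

87 dB

First find each source's level at the receiver (point-source: −20·log₁₀(r/r_ref)), then combine on an intensity basis.
shot-blast cabinet: 94.5 − 20·log₁₀(8.6/3.8) = 94.5 − 7.09 = 87.41 dB.
compressor: 87.3 − 20·log₁₀(42.3/3.8) = 87.3 − 20.93 = 66.37 dB.
Σ 10^(L/10) = 5.546e+08 → L_total = 10·log₁₀(5.546e+08) = 87.44 dB.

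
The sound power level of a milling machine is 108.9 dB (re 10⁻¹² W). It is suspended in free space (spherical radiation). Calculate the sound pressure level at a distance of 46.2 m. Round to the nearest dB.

65 dB

L_p = L_w − 10·log₁₀(4π·r²) with r = 46.2 m.
4π·r² = 2.682e+04 m², 10·log₁₀ of that is 44.285 dB.
L_p = 108.9 − 44.285 = 64.62 dB.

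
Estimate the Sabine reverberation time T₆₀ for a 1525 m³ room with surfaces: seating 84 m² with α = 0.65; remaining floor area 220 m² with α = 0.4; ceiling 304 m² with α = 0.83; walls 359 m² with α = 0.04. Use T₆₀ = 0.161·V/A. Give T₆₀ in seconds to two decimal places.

0.60 s

Total absorption A = 84·0.65 + 220·0.4 + 304·0.83 + 359·0.04 = 409.28 m² sabins.
T₆₀ = 0.161·V/A = 0.161·1525/409.28 = 0.600 s.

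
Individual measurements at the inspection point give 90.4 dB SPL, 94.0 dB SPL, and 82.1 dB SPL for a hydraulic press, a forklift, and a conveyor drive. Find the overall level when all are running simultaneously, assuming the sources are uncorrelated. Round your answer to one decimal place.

For uncorrelated sources the intensities add, so convert each level to linear form, sum, and take 10·log₁₀ of the total.
Σ 10^(L/10) = 10^(90.4/10) + 10^(94.0/10) + 10^(82.1/10) = 3.771e+09.
L_total = 10·log₁₀(3.771e+09) = 95.76 dB SPL.

95.8 dB SPL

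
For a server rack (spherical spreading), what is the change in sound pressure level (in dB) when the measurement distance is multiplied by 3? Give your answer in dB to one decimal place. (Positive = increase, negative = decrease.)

Point-source spreading: ΔL = −20·log₁₀(r₂/r₁).
ΔL = −20·log₁₀(3) = -9.54 dB.

-9.5 dB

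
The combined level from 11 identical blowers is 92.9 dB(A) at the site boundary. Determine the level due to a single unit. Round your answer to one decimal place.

82.5 dB(A)

11 equal contributions raise the level by 10·log₁₀ 11 = 10.414 dB, so each unit alone gives 92.9 − 10.414.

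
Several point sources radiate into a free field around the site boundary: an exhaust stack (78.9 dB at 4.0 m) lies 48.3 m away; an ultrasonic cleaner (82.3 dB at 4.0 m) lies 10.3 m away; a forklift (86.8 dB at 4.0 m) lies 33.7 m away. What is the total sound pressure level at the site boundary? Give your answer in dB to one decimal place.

First find each source's level at the receiver (point-source: −20·log₁₀(r/r_ref)), then combine on an intensity basis.
exhaust stack: 78.9 − 20·log₁₀(48.3/4.0) = 78.9 − 21.64 = 57.26 dB.
ultrasonic cleaner: 82.3 − 20·log₁₀(10.3/4.0) = 82.3 − 8.22 = 74.08 dB.
forklift: 86.8 − 20·log₁₀(33.7/4.0) = 86.8 − 18.51 = 68.29 dB.
Σ 10^(L/10) = 3.289e+07 → L_total = 10·log₁₀(3.289e+07) = 75.17 dB.

75.2 dB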